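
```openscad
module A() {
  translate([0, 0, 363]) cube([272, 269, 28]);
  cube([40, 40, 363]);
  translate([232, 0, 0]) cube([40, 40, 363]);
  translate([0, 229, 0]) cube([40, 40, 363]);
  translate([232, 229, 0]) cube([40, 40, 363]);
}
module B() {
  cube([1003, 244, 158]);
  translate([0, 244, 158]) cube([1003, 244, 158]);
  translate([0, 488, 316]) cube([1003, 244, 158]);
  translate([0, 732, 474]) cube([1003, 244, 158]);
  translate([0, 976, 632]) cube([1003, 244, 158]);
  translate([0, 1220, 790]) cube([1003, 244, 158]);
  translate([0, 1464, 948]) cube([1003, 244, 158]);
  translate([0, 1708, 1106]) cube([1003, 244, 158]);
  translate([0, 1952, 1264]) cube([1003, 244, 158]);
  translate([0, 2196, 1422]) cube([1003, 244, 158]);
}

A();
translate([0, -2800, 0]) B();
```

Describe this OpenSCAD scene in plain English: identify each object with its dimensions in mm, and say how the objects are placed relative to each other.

A is a four-legged stool. The seat is a 272×269×28 mm slab whose top surface is at z = 391 mm; four square legs, each 40×40 mm in cross-section, run from the floor (z = 0) to the underside of the seat, each flush with a corner of the seat.

B is a straight staircase of 10 solid steps. Each step is 1003 mm wide (x), 244 mm deep (y, the going) and 158 mm tall (the rise). The first step rests on the floor; each subsequent step sits one going further in +y and one rise higher in +z, directly behind and above the previous step with no overlap.

The staircase is on the floor beside the stool on its −y side.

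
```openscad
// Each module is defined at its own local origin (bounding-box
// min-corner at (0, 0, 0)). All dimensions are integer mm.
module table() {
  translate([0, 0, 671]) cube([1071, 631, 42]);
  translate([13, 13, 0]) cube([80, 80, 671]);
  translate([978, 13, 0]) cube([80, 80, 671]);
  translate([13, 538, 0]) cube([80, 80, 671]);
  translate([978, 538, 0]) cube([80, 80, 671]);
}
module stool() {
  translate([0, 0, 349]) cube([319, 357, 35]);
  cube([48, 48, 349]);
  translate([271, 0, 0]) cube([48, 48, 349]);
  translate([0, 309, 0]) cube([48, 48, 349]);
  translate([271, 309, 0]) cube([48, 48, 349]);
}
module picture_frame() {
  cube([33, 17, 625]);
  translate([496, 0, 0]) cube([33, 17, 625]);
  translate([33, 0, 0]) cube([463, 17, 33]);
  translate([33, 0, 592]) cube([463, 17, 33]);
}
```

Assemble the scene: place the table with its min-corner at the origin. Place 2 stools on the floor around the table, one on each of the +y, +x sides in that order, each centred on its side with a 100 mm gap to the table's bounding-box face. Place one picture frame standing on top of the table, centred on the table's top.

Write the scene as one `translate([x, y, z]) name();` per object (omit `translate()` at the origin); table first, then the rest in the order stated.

table();
translate([376, 731, 0]) stool();
translate([1171, 137, 0]) stool();
translate([271, 307, 713]) picture_frame();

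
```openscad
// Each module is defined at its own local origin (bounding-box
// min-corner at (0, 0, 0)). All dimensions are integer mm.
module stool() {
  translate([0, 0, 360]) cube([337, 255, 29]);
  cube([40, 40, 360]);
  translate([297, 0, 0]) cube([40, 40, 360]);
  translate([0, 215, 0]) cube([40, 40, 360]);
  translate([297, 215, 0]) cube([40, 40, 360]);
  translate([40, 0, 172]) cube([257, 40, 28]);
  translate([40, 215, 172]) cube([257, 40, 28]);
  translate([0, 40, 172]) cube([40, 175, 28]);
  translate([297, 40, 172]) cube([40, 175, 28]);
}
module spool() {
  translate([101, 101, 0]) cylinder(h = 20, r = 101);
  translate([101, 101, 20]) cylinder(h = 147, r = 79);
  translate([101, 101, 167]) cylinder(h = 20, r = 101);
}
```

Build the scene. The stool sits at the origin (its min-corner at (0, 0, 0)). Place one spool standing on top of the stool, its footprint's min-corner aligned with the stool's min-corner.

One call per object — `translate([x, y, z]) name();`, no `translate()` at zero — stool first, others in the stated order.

stool();
translate([0, 0, 389]) spool();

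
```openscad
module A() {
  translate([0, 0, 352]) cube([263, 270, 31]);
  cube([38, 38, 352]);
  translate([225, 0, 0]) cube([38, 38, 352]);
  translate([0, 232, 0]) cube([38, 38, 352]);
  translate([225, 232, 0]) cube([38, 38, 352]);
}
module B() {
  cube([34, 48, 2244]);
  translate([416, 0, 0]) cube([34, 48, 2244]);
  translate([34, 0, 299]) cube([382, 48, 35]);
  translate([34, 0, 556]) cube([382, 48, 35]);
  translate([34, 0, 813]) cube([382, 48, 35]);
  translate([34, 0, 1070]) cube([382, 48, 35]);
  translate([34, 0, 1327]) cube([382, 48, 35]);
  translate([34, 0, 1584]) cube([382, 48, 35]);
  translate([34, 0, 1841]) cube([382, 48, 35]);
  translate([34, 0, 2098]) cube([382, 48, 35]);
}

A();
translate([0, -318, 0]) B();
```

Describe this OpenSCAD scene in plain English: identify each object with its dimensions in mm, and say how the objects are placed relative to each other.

A is a four-legged stool. The seat is 263×270 mm, 31 mm thick, top at z = 383 mm. It stands on four square legs, each 38×38 mm in cross-section, from z = 0 to the seat underside, each flush with a corner of the seat.

B is a straight ladder. Two 34×48 mm vertical rails, 2244 mm tall, stand 450 mm apart (outside-to-outside) with their front faces coplanar on the −y side. 8 rungs, each 48 mm deep and 35 mm tall, span between the inner faces of the rails, front faces flush with the rails. The lowest rung's underside is at z = 299 mm and rungs are spaced 257 mm apart (underside to underside).

The ladder is on the floor beside the stool on its −y side.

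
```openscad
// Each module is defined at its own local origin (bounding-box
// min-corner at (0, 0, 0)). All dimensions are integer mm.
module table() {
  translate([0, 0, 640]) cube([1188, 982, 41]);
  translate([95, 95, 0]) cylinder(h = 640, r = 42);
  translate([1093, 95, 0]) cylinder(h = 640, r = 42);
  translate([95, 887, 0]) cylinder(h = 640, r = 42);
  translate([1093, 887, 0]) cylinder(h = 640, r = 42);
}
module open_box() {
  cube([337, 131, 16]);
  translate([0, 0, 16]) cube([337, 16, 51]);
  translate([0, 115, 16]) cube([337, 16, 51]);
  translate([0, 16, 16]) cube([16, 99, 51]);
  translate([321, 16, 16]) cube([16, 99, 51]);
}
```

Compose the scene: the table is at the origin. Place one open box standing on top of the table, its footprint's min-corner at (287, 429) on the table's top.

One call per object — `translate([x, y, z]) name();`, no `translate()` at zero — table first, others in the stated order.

table();
translate([287, 429, 681]) open_box();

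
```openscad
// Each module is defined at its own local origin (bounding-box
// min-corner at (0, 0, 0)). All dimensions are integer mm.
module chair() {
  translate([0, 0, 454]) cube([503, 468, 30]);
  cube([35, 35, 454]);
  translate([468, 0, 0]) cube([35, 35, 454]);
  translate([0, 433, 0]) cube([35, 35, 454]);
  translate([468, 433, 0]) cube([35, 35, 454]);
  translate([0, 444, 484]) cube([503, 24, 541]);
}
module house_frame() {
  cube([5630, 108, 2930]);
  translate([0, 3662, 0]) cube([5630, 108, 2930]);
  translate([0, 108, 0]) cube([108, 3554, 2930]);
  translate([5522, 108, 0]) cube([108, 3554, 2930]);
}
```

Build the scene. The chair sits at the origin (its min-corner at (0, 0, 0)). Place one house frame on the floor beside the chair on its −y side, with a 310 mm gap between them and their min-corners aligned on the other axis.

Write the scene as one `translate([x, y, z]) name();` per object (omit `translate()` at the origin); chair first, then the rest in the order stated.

chair();
translate([0, -4080, 0]) house_frame();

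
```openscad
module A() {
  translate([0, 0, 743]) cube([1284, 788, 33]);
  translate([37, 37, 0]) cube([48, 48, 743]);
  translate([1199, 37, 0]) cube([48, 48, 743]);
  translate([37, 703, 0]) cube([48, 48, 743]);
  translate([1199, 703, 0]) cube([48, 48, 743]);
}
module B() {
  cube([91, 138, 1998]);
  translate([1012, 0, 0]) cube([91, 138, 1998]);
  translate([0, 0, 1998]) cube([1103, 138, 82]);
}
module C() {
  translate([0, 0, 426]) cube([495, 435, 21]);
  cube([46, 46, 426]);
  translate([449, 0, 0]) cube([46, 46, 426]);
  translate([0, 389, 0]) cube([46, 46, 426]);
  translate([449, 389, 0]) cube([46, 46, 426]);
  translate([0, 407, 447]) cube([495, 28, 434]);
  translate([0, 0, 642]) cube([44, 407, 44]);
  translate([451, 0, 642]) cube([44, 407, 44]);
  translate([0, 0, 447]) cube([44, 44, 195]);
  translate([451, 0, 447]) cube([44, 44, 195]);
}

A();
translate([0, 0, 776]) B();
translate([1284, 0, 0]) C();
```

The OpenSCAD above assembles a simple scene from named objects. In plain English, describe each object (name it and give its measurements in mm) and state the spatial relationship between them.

A is a table: top 1284 mm (x) × 788 mm (y), 33 mm thick, upper face at z = 776 mm, on four 48×48 mm square legs, each inset 37 mm from the nearest pair of top edges, running from z = 0 to the bottom of the top.

B is a rectangular door frame: two vertical jambs of 91×138 mm section, 1998 mm tall, with a clear opening 921 mm wide between their inner faces. A header 82 mm tall and 138 mm deep lies on top of the jambs and spans the full outside width.

C is a chair. The seat is a 495×435×21 mm slab with its top at z = 447 mm, on four 46×46 mm corner legs (flush with the seat edges, standing on z = 0). A flat backrest 28 mm thick, 434 mm tall, spans the full seat width and rises from the seat top along its +y edge, rear face flush with the rear of the seat. Two armrests of 44×44 mm section run along each side from the seat's front edge to the front of the backrest, top faces 239 mm above the seat top and outer faces flush with the seat's x-edges; a 44×44 mm post under the front of each armrest stands on the seat at the front corner.

The door frame is on top of the table. The chair is against the table's +x side, with their −y faces flush.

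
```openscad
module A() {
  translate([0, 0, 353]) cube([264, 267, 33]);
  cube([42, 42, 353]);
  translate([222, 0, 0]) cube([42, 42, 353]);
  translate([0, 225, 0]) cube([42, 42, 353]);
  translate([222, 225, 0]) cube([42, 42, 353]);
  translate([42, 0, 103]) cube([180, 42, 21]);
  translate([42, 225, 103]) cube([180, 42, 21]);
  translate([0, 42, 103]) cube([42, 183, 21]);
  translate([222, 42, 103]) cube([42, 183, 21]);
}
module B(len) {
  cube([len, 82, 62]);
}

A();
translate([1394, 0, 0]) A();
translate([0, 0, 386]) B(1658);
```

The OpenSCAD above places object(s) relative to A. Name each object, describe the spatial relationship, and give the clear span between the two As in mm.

A is a stool. B is a beam. A beam spans the tops of two stools. The clear span between the two stools is 1130 mm.

Second stool starts at x = 1394; first ends at x = 264; clear span = 1394 − 264 = 1130 mm.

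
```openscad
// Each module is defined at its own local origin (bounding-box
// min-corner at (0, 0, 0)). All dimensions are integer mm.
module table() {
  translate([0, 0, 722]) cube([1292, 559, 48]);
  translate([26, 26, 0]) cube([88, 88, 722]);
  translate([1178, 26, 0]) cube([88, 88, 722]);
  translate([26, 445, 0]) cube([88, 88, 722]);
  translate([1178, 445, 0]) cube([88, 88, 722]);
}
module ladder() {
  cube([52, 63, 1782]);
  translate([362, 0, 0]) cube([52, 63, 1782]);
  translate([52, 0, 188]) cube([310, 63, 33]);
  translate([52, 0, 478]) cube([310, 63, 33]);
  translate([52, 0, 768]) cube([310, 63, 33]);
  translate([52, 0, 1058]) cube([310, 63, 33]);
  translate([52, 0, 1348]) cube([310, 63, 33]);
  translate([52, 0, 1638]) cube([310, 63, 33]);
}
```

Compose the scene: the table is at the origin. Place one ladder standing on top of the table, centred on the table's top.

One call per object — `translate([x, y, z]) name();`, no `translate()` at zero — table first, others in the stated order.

table();
translate([439, 248, 770]) ladder();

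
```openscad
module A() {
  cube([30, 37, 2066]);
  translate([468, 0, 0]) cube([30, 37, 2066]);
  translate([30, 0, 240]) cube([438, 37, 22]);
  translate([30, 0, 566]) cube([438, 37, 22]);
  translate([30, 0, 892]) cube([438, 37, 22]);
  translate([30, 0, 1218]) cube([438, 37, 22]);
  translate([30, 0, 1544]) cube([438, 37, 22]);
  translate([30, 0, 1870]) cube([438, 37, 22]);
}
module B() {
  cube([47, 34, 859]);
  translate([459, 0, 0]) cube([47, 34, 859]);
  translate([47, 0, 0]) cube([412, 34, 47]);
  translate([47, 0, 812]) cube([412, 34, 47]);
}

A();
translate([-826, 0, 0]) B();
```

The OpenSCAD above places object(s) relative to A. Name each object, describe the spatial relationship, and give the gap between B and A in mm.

A is a ladder. B is a picture frame. The picture frame is on the floor beside the ladder on its −x side. The gap between the picture frame and the ladder is 320 mm.

The picture frame's nearest face is 320 mm from the ladder's −x face.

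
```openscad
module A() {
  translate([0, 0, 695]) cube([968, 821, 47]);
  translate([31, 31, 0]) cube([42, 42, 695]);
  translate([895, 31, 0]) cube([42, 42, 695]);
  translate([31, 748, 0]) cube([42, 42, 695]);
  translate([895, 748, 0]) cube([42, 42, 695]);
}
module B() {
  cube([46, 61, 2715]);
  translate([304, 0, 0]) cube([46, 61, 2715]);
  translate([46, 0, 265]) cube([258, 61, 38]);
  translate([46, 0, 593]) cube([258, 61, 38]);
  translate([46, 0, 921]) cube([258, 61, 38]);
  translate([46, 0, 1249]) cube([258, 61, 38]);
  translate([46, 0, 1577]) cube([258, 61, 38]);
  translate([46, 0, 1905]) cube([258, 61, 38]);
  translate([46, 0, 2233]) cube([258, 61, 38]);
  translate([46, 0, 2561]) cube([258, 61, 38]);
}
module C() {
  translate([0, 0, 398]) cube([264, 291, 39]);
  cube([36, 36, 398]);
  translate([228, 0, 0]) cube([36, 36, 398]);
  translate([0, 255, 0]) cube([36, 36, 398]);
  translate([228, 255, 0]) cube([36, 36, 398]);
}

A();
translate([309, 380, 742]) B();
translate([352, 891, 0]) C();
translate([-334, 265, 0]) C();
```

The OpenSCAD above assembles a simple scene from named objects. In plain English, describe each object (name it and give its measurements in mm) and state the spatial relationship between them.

A is a table: top 968 mm (x) × 821 mm (y), 47 mm thick, upper face at z = 742 mm, on four 42×42 mm square legs, each inset 31 mm from the nearest pair of top edges, running from z = 0 to the bottom of the top.

B is a wooden ladder with two side rails of 46×61 mm section and 2715 mm height, set 350 mm apart overall. Between them run 8 rectangular rungs (61 mm deep, 38 mm thick), front faces flush with the rails' −y face. The bottom of the first rung is 265 mm above the floor and each subsequent rung is 328 mm higher than the one below.

C is a simple wooden stool: a rectangular seat 264 mm (x) by 291 mm (y), 39 mm thick, top face at z = 437 mm, on four square legs, each 36×36 mm in cross-section. The legs rest on z = 0, each flush with a corner of the seat.

The ladder is on top of the table, centred. Two stools sit around the table at the +y, −x sides.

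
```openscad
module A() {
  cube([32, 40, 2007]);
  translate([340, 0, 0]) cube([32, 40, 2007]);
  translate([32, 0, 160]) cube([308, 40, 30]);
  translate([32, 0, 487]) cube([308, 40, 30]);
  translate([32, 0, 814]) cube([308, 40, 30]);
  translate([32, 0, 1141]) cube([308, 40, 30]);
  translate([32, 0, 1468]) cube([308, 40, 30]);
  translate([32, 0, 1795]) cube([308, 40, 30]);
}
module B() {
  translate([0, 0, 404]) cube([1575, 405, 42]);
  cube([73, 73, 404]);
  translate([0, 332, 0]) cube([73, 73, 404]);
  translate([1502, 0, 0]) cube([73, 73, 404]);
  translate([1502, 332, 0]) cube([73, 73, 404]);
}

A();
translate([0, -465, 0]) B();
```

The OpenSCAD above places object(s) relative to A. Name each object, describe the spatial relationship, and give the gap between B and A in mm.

The bench's nearest face is 60 mm from the ladder's −y face.

A is a ladder. B is a bench. The bench is on the floor beside the ladder on its −y side. The gap between the bench and the ladder is 60 mm.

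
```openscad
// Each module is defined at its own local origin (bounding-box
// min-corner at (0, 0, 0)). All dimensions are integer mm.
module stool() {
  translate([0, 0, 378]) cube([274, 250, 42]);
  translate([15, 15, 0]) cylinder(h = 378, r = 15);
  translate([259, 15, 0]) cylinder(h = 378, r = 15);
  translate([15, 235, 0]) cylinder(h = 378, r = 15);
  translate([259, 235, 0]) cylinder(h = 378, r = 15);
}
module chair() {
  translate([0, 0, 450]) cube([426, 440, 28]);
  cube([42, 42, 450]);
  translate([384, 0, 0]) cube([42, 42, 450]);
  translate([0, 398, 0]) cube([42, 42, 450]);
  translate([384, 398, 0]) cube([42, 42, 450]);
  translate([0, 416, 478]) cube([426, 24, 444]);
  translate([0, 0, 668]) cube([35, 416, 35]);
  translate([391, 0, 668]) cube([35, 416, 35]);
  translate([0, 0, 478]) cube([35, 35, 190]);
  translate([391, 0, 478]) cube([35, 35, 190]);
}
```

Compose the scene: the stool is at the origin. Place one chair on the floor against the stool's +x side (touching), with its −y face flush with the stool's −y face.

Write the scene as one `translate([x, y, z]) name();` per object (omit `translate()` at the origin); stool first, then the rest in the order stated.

stool();
translate([274, 0, 0]) chair();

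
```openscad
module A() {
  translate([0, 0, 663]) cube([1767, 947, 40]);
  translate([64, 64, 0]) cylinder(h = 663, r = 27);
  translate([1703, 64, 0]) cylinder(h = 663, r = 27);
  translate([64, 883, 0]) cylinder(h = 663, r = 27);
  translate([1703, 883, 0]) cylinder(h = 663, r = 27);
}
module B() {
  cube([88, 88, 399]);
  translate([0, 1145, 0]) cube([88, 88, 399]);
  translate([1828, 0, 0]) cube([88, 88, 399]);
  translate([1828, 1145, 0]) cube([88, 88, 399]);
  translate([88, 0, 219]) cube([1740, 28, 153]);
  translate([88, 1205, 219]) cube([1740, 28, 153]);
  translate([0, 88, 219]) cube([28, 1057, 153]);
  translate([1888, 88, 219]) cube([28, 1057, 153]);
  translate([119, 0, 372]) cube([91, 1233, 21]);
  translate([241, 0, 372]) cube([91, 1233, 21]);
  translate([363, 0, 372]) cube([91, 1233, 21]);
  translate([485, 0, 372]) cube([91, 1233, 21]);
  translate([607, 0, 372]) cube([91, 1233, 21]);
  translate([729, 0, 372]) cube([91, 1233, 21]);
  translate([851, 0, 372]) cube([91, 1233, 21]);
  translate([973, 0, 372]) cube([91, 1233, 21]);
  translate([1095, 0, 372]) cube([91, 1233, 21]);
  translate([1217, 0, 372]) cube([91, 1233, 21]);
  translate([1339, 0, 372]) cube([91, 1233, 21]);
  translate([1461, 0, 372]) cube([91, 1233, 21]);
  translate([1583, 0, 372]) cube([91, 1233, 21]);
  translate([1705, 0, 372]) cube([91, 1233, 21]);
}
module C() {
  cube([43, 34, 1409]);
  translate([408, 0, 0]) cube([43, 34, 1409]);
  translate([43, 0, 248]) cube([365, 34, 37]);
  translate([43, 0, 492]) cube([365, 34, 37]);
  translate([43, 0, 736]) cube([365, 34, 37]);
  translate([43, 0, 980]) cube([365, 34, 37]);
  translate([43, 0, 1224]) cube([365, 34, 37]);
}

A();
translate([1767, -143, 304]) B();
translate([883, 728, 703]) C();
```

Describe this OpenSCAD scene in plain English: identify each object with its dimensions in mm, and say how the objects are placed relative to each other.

A is a rectangular dining table. The top is 1767×947×40 mm with its upper surface at z = 703 mm. It stands on four round legs of 54 mm diameter, each leg's bounding box inset 37 mm from the nearest pair of top edges, running from the floor to the underside of the top.

B is a bed frame 1916 mm long (x) by 1233 mm wide (y). Four 88×88 mm corner posts, 399 mm tall, at the corners of the footprint. Four rails of 28 mm thickness and 153 mm height run between adjacent posts with their undersides at z = 219 mm, their outer faces flush with the outside of the frame (the two x-running rails run between the posts' inner faces; the two y-running rails run between the posts' inner faces). 14 slats, each 91 mm wide (x) and 21 mm thick, lie across the top of the two x-running rails, running the full 1233 mm width of the frame in y; the slats are evenly spaced along x between the inner faces of the end posts with equal gaps (rounded down to the nearest mm) at the −x end and between each pair — any rounding remainder accumulates at the +x end.

C is a wooden ladder with two side rails of 43×34 mm section and 1409 mm height, set 451 mm apart overall. Between them run 5 rectangular rungs (34 mm deep, 37 mm thick), front faces flush with the rails' −y face. The bottom of the first rung is 248 mm above the floor and each subsequent rung is 244 mm higher than the one below.

The bed frame is beside the table with their tops flush at z = 703. The ladder is on top of the table.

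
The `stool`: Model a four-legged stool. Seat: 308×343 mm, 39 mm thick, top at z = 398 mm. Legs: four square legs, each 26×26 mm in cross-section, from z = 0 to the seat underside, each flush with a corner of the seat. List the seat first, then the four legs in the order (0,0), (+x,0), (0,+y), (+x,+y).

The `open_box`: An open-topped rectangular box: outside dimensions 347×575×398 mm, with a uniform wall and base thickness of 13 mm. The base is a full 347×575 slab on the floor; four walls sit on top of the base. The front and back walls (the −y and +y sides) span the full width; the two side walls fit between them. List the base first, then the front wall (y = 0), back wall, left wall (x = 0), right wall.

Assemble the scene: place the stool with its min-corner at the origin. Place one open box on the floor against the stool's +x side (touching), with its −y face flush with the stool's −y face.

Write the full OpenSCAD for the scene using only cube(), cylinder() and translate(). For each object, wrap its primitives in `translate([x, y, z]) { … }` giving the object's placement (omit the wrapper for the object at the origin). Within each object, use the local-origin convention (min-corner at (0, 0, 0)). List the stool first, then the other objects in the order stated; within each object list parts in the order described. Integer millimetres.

translate([0, 0, 359]) cube([308, 343, 39]);
cube([26, 26, 359]);
translate([282, 0, 0]) cube([26, 26, 359]);
translate([0, 317, 0]) cube([26, 26, 359]);
translate([282, 317, 0]) cube([26, 26, 359]);
translate([308, 0, 0]) {
  cube([347, 575, 13]);
  translate([0, 0, 13]) cube([347, 13, 385]);
  translate([0, 562, 13]) cube([347, 13, 385]);
  translate([0, 13, 13]) cube([13, 549, 385]);
  translate([334, 13, 13]) cube([13, 549, 385]);
}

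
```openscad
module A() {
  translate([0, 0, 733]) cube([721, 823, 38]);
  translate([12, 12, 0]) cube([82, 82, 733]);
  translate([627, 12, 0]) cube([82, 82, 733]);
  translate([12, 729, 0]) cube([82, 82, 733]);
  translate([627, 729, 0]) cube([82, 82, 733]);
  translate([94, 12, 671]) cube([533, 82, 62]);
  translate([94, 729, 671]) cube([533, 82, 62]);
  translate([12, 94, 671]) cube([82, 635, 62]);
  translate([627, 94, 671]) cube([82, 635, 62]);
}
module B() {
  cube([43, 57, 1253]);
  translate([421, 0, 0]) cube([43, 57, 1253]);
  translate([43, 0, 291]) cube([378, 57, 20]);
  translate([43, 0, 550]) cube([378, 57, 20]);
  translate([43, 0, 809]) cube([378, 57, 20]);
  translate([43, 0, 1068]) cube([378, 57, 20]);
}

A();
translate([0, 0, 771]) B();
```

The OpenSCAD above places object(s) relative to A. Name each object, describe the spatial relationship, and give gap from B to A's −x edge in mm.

A is a table. B is a ladder. The ladder is on top of the table. The gap from the ladder to the table's −x edge is 0 mm.

The ladder's min-x is at 0; the table's min-x is 0; gap = 0 mm.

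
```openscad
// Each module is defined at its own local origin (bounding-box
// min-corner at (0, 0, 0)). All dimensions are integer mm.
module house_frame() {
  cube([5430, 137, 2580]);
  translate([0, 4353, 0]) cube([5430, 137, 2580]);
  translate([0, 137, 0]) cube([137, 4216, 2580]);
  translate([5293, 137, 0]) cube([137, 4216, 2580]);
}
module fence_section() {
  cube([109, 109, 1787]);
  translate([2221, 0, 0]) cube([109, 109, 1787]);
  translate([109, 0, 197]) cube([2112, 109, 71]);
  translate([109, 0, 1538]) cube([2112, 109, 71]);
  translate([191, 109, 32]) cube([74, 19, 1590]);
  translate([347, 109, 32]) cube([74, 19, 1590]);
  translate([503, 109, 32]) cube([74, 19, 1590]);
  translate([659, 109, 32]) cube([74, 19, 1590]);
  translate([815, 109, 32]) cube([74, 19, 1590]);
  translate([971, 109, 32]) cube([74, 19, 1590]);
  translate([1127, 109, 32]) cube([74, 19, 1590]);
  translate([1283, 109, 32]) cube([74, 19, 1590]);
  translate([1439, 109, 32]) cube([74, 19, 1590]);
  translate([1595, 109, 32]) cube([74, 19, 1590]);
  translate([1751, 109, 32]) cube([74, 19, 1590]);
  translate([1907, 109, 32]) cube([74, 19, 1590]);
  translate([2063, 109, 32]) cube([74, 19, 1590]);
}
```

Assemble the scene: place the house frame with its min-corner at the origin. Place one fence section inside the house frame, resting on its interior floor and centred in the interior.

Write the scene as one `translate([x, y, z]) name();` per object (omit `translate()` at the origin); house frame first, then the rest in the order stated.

house_frame();
translate([1550, 2181, 0]) fence_section();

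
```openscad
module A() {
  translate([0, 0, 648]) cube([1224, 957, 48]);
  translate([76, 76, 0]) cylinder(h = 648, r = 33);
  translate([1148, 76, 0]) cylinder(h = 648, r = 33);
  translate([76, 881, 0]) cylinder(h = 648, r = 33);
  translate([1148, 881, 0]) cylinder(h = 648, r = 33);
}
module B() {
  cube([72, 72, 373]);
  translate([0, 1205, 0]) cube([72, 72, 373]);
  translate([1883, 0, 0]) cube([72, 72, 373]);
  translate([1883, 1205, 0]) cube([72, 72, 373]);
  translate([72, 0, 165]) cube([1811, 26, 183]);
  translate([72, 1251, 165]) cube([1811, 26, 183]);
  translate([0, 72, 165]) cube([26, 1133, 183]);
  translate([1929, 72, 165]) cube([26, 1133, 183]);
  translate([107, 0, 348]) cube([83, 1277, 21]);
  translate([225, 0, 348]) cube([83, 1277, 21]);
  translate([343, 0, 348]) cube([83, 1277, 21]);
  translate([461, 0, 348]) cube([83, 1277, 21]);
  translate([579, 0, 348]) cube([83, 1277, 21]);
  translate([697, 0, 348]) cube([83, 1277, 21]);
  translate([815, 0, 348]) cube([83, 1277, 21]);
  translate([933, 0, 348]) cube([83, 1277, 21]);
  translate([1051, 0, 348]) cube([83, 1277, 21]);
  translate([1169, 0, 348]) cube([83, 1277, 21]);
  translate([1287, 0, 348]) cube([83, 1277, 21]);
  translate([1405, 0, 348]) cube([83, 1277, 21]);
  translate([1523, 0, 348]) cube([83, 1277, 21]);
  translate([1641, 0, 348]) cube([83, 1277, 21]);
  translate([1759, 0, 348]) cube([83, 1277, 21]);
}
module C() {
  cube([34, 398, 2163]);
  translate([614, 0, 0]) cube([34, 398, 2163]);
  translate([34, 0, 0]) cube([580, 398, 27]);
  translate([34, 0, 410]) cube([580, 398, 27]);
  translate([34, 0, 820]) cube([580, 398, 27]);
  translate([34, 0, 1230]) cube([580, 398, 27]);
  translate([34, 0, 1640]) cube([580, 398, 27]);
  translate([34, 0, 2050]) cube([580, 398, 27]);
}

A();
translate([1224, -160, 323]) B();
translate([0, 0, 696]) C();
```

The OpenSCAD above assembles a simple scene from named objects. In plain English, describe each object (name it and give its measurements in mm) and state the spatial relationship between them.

A is a table with a 1224×957 mm rectangular top, 48 mm thick, top surface at z = 696 mm, supported by four round legs of 66 mm diameter, each leg's bounding box inset 43 mm from the nearest pair of top edges, running from the floor.

B is a bed frame 1955 mm long (x) by 1277 mm wide (y). Four 72×72 mm corner posts, 373 mm tall, at the corners of the footprint. Four rails of 26 mm thickness and 183 mm height run between adjacent posts with their undersides at z = 165 mm, their outer faces flush with the outside of the frame (the two x-running rails run between the posts' inner faces; the two y-running rails run between the posts' inner faces). 15 slats, each 83 mm wide (x) and 21 mm thick, lie across the top of the two x-running rails, running the full 1277 mm width of the frame in y; the slats are evenly spaced along x between the inner faces of the end posts with equal gaps (rounded down to the nearest mm) at the −x end and between each pair — any rounding remainder accumulates at the +x end.

C is an open bookshelf. Two side panels, each 34 mm thick, 398 mm deep and 2163 mm tall, stand 648 mm apart (outside-to-outside). Between them sit 6 shelves, each 27 mm thick and 398 mm deep, spanning the full gap between the sides. The bottom shelf rests on the floor (its underside at z = 0) and the clear gap between one shelf's top and the next shelf's underside is 383 mm.

The bed frame is beside the table with their tops flush at z = 696. The bookshelf is on top of the table.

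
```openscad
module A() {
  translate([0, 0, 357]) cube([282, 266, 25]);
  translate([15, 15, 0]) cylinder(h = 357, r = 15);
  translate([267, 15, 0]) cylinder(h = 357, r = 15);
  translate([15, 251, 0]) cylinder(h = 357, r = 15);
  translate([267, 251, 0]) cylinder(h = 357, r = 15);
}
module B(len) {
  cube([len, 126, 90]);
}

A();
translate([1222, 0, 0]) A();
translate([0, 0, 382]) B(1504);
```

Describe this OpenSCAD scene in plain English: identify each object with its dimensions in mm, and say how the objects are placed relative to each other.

A is a simple wooden stool: a rectangular seat 282 mm (x) by 266 mm (y), 25 mm thick, top face at z = 382 mm, on four round legs, each 30 mm in diameter. The legs rest on z = 0, each leg's axis is inset half a diameter from the nearest pair of seat edges (so the leg's bounding box is flush with the corner).

B is a rectangular beam 1504 mm long (x), 126 mm deep (y), 90 mm thick (z).

The beam spans the tops of two stools placed 940 mm apart, resting at z = 382 mm.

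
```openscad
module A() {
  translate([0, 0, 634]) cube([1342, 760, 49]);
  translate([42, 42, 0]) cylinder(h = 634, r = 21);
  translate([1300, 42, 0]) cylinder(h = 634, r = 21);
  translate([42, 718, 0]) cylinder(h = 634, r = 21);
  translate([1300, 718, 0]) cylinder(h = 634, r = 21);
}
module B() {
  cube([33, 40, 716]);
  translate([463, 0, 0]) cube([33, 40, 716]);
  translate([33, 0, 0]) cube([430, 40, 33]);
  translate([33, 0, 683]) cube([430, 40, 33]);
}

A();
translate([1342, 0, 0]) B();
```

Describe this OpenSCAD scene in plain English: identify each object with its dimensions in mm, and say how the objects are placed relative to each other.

A is a rectangular dining table. The top is 1342×760×49 mm with its upper surface at z = 683 mm. It stands on four round legs of 42 mm diameter, each leg's bounding box inset 21 mm from the nearest pair of top edges, running from the floor to the underside of the top.

B is a rectangular picture frame lying in the x–z plane (depth along y). The opening is 430 mm wide (x) by 650 mm tall (z), surrounded by a border 33 mm wide on all four sides. The frame is 40 mm deep and is made of two full-height vertical stiles with two horizontal rails fitted between them.

The picture frame is against the table's +x side, with their −y faces flush.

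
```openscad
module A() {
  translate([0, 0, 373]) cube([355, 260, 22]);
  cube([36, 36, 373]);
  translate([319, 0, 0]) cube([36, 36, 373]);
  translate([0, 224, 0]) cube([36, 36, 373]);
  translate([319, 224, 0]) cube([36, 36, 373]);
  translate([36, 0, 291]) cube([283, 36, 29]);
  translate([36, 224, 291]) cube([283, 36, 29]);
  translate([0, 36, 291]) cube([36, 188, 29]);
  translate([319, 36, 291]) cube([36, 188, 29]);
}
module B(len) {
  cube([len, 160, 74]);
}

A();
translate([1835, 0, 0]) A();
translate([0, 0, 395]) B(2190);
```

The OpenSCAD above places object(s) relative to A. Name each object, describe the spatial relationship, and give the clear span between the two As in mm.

A is a stool. B is a beam. A beam spans the tops of two stools. The clear span between the two stools is 1480 mm.

Second stool starts at x = 1835; first ends at x = 355; clear span = 1835 − 355 = 1480 mm.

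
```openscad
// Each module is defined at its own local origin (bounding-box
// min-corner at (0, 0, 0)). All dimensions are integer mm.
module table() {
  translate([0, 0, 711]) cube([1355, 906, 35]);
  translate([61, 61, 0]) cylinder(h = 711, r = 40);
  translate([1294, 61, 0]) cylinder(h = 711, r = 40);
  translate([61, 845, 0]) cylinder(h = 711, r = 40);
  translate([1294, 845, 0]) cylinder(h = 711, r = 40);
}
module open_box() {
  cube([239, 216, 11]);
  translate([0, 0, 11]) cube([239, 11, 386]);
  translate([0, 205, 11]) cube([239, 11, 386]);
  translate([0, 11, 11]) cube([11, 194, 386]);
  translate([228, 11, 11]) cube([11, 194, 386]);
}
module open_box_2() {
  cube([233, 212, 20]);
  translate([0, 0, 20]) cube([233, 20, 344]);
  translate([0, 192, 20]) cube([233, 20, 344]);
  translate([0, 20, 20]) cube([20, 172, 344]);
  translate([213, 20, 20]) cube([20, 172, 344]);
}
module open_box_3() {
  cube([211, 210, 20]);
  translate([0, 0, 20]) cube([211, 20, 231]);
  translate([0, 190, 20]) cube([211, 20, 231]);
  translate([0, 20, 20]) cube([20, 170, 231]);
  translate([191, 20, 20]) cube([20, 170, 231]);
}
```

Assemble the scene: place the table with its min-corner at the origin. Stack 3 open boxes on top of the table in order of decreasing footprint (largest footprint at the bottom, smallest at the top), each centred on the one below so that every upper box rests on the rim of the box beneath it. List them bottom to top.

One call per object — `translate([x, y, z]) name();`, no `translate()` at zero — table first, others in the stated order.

table();
translate([558, 345, 746]) open_box();
translate([561, 347, 1143]) open_box_2();
translate([572, 348, 1507]) open_box_3();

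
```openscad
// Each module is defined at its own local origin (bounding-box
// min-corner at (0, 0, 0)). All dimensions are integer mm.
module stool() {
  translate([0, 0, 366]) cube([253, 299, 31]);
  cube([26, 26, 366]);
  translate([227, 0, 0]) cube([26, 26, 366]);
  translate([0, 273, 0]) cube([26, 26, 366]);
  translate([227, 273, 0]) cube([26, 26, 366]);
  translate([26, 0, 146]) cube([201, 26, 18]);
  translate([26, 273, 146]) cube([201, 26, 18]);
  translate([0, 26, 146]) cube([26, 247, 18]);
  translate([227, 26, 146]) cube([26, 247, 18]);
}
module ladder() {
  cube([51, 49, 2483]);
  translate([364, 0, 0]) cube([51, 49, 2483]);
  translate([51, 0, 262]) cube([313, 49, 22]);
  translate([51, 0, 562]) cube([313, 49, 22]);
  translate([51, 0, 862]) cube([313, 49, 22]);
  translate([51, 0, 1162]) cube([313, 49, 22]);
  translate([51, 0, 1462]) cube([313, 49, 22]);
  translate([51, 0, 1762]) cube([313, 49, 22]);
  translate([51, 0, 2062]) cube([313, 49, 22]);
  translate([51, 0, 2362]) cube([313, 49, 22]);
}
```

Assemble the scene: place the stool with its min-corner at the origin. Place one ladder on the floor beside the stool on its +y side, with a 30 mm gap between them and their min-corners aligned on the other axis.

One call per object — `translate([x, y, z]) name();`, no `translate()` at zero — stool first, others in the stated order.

stool();
translate([0, 329, 0]) ladder();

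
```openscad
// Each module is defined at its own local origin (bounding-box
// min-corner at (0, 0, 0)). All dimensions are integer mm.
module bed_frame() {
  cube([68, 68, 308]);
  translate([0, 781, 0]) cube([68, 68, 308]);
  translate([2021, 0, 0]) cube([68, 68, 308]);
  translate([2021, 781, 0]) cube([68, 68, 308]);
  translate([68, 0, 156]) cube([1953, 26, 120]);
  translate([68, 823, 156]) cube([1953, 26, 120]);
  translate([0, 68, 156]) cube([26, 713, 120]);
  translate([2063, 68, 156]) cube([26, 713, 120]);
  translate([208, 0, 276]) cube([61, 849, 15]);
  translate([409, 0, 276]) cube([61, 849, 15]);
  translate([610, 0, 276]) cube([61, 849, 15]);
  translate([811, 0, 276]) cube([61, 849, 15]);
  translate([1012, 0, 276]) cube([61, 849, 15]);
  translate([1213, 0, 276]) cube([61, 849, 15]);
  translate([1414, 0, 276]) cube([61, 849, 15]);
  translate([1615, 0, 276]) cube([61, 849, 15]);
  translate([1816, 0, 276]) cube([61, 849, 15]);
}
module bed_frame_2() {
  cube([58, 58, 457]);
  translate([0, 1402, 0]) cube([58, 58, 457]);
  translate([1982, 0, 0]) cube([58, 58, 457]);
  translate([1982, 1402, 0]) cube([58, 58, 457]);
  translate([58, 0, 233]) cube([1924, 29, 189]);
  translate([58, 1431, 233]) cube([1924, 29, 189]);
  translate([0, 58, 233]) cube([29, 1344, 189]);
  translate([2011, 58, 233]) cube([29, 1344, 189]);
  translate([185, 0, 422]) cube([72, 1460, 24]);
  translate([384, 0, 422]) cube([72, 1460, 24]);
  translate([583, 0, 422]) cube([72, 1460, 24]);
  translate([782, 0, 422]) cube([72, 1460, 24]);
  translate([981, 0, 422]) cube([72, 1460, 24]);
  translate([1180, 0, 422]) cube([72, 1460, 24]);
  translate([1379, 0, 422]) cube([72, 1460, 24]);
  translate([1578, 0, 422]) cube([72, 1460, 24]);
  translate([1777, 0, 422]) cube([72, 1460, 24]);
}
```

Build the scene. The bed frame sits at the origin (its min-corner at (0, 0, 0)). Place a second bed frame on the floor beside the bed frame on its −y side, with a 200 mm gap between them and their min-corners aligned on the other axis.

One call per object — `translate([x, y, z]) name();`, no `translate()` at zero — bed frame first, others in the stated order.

bed_frame();
translate([0, -1660, 0]) bed_frame_2();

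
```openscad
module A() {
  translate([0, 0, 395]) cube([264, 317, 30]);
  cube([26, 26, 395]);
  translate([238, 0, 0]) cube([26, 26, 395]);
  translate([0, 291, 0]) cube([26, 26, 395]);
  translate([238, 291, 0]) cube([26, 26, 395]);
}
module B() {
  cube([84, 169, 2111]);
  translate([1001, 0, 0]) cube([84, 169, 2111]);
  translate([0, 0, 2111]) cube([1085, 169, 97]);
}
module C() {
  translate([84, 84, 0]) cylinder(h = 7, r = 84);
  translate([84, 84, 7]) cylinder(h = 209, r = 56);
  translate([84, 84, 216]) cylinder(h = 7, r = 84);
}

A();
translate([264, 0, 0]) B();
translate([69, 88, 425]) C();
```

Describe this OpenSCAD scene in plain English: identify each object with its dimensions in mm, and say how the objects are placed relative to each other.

A is a four-legged stool. The seat is a 264×317×30 mm slab whose top surface is at z = 425 mm; four square legs, each 26×26 mm in cross-section, run from the floor (z = 0) to the underside of the seat, each flush with a corner of the seat.

B is a door frame. The clear opening is 917 mm wide and 2111 mm high. Two 84 mm wide jambs, 169 mm deep, stand either side of the opening from the floor to the top of the opening. A 97 mm thick head sits across the top of both jambs, spanning the full outside width of the frame.

C is a spool: two coaxial disc flanges of radius 84 mm and thickness 7 mm, joined by a core cylinder of radius 56 mm and height 209 mm. The lower flange rests on z = 0 and the three cylinders share a vertical axis.

The door frame is against the stool's +x side, with their −y faces flush. The spool is on top of the stool.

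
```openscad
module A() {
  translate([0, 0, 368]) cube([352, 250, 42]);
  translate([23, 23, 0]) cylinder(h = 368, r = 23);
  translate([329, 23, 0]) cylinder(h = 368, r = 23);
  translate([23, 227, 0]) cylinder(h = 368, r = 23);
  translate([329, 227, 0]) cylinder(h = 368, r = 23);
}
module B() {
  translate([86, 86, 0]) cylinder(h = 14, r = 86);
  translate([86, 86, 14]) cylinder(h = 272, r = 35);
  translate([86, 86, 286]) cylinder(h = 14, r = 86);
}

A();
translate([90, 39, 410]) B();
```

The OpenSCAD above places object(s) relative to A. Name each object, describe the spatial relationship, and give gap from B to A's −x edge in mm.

The spool's min-x is at 90; the stool's min-x is 0; gap = 90 mm.

A is a stool. B is a spool. The spool is on top of the stool, centred. The gap from the spool to the stool's −x edge is 90 mm.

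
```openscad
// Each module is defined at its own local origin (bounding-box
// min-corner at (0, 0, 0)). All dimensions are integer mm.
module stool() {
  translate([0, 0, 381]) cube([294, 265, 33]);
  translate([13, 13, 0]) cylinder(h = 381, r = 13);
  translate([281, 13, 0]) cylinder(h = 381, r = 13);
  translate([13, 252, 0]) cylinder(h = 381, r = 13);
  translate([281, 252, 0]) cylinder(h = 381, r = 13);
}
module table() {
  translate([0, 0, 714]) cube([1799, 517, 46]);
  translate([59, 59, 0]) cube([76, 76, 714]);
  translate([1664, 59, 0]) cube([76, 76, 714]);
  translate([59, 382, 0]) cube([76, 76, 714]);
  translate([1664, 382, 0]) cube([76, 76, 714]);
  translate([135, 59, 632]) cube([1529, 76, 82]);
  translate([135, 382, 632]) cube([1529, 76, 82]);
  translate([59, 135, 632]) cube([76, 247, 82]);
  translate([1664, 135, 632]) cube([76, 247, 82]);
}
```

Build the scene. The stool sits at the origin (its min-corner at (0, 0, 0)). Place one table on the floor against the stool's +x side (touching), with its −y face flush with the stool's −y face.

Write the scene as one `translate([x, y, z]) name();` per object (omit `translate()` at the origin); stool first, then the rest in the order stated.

stool();
translate([294, 0, 0]) table();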